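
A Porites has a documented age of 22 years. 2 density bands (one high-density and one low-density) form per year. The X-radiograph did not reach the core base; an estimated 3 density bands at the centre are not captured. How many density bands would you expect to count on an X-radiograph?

41 density bands

Expected density bands: 22 × 2 = 44.
44 − 3 missed = 41 density bands expected in the prepared section.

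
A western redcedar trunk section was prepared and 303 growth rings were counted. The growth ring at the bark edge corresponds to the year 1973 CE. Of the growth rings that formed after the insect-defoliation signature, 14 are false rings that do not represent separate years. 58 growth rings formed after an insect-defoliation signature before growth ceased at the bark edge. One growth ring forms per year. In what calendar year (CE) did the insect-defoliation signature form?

58 growth rings formed after the insect-defoliation signature.
Excluding 14 false growth rings: 58 − 14 = 44.
Counting back 44 years from 1973 CE places the insect-defoliation signature in 1973 − 44 = 1929 CE.

1929 CE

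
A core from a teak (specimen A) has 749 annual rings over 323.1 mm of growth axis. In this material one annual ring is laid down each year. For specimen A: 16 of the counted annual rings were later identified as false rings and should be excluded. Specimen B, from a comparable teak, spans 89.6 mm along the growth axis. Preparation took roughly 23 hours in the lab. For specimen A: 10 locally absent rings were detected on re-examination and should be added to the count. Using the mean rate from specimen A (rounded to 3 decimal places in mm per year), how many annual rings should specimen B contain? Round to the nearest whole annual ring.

Specimen A: after corrections the count is 749 − 16 + 10 = 743 annual rings.
A: 323.1 mm over 743 years gives 323.1 / 743 ≈ 0.435 mm per year.
For B, 89.6 / 0.435 = 205.98 years ≈ 206 annual rings.

206 annual rings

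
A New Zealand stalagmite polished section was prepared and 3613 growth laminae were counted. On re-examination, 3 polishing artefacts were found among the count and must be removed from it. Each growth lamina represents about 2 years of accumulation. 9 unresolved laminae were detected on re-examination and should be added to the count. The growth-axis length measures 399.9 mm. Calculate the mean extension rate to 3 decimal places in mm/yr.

Correcting the raw count gives 3613 − 3 + 9 = 3619 true growth laminae.
At 2 years per growth lamina, 3619 × 2 = 7238 years.
Extension rate ≈ 399.9 / 7238 = 0.055 mm/yr.

0.055 mm/yr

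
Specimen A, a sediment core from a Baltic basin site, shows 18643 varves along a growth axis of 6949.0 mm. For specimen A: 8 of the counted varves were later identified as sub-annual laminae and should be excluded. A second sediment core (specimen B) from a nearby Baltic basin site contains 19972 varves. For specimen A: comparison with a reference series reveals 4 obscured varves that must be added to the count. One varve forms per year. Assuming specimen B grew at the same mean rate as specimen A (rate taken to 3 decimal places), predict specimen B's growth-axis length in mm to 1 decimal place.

7449.6 mm

Specimen A: after corrections the count is 18643 − 8 + 4 = 18639 varves.
A: Mean rate = 6949.0 mm / 18639 years ≈ 0.373 mm/yr.
For B, 0.373 mm/year × 19972 years = 7449.6 mm.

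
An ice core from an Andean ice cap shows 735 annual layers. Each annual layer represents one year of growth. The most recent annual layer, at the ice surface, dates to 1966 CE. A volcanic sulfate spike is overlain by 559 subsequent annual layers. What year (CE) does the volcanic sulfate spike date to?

1407 CE

559 annual layers post-date the volcanic sulfate spike.
1966 − 559 = 1407 CE.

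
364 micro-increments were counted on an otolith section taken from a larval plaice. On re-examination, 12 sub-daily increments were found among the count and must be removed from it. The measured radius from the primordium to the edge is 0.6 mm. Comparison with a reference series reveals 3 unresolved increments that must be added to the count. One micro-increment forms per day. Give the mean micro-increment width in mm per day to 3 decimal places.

Correcting the raw count gives 364 − 12 + 3 = 355 true micro-increments.
Mean rate = 0.6 mm / 355 days ≈ 0.002 mm per day.

0.002 mm per day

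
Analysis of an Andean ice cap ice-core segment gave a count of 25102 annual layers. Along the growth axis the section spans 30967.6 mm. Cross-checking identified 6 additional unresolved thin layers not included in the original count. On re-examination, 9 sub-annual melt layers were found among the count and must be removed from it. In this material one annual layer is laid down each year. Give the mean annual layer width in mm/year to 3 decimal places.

1.234 mm/year

True annual layer count = 25102 − 9 + 6 = 25099.
Mean rate = 30967.6 mm / 25099 years ≈ 1.234 mm/year.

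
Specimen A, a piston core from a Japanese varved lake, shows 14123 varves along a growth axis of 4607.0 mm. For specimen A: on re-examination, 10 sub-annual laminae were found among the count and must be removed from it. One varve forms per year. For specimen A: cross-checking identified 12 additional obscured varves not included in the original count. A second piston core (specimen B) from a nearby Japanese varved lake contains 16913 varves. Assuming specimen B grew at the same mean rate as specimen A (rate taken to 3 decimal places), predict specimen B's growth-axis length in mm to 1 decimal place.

Specimen A: correcting the raw count gives 14123 − 10 + 12 = 14125 true varves.
A: Extension rate ≈ 4607.0 / 14125 = 0.326 mm/year.
B's length ≈ 0.326 × 16913 = 5513.6 mm.

5513.6 mm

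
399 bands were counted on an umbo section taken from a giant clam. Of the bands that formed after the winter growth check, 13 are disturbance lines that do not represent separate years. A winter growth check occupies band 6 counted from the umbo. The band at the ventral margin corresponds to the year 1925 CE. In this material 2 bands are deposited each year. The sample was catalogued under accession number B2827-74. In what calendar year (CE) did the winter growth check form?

1735 CE

399 − 6 = 393 bands lie beyond the winter growth check toward the ventral margin.
Removing the 13 false bands leaves 393 − 13 = 380 true bands beyond the winter growth check.
380 bands at 2 per year is 380 / 2 = 190 years.
Counting back 190 years from 1925 CE places the winter growth check in 1925 − 190 = 1735 CE.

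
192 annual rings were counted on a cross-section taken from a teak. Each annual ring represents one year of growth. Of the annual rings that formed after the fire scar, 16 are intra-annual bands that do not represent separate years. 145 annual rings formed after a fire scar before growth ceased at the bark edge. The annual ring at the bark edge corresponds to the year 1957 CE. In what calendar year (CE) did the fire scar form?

145 annual rings formed after the fire scar.
Removing the 16 false annual rings leaves 145 − 16 = 129 true annual rings beyond the fire scar.
Counting back 129 years from 1957 CE places the fire scar in 1957 − 129 = 1828 CE.

1828 CE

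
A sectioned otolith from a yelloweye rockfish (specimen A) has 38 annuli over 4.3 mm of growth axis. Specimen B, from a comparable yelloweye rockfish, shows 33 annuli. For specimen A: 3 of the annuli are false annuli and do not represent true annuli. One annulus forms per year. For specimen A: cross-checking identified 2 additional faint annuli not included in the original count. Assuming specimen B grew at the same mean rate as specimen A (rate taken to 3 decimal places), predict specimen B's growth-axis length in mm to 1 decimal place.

3.8 mm

Specimen A: adjusted count: 38 − 3 + 2 = 37 annuli.
A: Extension rate ≈ 4.3 / 37 = 0.116 mm per year.
B's length ≈ 0.116 × 33 = 3.8 mm.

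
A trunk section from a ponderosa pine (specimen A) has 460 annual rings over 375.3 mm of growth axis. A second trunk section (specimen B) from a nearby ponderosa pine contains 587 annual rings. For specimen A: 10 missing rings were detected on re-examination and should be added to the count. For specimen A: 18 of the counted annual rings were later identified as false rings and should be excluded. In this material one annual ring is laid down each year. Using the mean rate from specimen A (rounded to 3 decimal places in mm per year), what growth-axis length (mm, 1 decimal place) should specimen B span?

487.2 mm

Specimen A: correcting the raw count gives 460 − 18 + 10 = 452 true annual rings.
A: 375.3 mm over 452 years gives 375.3 / 452 ≈ 0.830 mm/yr.
B's length ≈ 0.830 × 587 = 487.2 mm.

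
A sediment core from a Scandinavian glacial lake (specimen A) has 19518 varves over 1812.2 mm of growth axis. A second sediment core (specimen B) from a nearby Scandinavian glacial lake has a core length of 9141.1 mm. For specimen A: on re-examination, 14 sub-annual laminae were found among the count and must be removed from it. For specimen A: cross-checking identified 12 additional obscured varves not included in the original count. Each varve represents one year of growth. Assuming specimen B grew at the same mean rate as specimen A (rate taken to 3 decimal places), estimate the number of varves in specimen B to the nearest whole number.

Specimen A: true varve count = 19518 − 14 + 12 = 19516.
A: 1812.2 mm over 19516 years gives 1812.2 / 19516 ≈ 0.093 mm/year.
B spans 9141.1 / 0.093 = 98291.40 years ≈ 98291 varves.

98291 varves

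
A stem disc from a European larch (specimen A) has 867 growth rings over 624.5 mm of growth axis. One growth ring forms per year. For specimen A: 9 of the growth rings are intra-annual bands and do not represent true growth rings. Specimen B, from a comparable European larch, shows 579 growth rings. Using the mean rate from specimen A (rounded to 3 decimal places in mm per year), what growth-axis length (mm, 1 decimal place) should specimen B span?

421.5 mm

Specimen A: true growth ring count = 867 − 9 = 858.
A: Extension rate ≈ 624.5 / 858 = 0.728 mm/year.
For B, 0.728 mm/year × 579 years = 421.5 mm.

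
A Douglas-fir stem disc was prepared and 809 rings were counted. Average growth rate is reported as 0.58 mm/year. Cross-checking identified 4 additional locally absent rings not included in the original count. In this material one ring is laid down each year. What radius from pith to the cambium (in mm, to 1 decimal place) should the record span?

True ring count = 809 + 4 = 813.
Length ≈ 0.58 × 813 = 471.5 mm.

471.5 mm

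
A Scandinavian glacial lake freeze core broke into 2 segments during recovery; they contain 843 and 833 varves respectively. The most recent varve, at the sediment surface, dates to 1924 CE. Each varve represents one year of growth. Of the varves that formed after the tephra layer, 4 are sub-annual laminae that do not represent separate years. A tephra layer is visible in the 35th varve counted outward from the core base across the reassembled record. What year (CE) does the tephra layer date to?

Total varves = 843 + 833 = 1676.
1676 − 35 = 1641 varves lie beyond the tephra layer toward the sediment surface.
1641 − 4 false = 1637 true varves after the tephra layer.
1924 − 1637 = 287 CE.

287 CE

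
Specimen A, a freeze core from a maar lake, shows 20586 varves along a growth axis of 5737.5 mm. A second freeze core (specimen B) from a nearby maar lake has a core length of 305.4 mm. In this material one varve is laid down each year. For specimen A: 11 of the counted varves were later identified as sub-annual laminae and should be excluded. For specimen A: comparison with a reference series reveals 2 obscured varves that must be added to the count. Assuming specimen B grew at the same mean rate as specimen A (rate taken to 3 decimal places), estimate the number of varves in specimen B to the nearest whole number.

Specimen A: after corrections the count is 20586 − 11 + 2 = 20577 varves.
A: Mean rate = 5737.5 mm / 20577 years ≈ 0.279 mm/year.
For B, 305.4 / 0.279 = 1094.62 years ≈ 1095 varves.

1095 varves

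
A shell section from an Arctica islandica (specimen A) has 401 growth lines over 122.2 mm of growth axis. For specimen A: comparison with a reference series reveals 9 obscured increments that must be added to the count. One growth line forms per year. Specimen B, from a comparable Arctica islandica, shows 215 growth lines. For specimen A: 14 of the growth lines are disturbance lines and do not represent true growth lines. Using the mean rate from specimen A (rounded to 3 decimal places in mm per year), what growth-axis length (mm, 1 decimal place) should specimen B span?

Specimen A: true growth line count = 401 − 14 + 9 = 396.
A: Extension rate ≈ 122.2 / 396 = 0.309 mm/year.
Length of B = 0.309 × 215 = 66.4 mm.

66.4 mm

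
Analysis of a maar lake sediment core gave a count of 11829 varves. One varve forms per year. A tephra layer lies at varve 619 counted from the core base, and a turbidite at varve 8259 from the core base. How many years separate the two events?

7640 years

8259 − 619 = 7640 varves lie between the two events.
That is 7640 years at one varve per year.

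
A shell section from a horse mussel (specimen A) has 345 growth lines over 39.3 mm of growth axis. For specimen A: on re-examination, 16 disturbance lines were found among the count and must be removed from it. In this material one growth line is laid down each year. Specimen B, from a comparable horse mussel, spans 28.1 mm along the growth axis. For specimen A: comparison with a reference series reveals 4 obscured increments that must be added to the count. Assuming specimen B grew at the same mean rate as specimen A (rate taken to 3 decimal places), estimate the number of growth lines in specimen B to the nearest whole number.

Specimen A: after corrections the count is 345 − 16 + 4 = 333 growth lines.
A: 39.3 mm over 333 years gives 39.3 / 333 ≈ 0.118 mm/year.
B spans 28.1 / 0.118 = 238.14 years ≈ 238 growth lines.

238 growth lines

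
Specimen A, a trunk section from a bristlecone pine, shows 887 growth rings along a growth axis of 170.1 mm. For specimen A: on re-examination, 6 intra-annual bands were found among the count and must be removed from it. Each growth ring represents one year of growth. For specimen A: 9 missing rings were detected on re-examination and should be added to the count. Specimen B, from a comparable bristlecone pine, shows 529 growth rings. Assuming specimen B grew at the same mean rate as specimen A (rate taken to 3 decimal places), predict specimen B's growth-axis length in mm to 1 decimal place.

Specimen A: true growth ring count = 887 − 6 + 9 = 890.
A: Mean rate = 170.1 mm / 890 years ≈ 0.191 mm/yr.
Length of B = 0.191 × 529 = 101.0 mm.

101.0 mm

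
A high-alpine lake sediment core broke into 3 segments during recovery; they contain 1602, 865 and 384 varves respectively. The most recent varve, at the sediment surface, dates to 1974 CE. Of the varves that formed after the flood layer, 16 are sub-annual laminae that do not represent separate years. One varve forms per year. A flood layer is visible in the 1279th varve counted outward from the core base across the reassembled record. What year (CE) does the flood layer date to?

Total varves = 1602 + 865 + 384 = 2851.
2851 − 1279 = 1572 varves lie beyond the flood layer toward the sediment surface.
Excluding 16 false varves: 1572 − 16 = 1556.
1974 − 1556 = 418 CE.

418 CE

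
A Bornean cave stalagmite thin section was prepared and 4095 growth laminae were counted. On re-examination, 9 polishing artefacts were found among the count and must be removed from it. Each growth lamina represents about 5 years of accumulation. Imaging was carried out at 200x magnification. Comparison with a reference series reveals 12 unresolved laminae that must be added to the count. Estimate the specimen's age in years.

Adjusted count: 4095 − 9 + 12 = 4098 growth laminae.
At 5 years per growth lamina, 4098 × 5 = 20490 years.

20490 years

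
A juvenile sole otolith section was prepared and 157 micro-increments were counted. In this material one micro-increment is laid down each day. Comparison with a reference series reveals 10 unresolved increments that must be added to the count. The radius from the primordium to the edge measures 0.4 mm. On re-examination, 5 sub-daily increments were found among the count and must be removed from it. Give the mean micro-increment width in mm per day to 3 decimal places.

0.002 mm per day

Adjusted count: 157 − 5 + 10 = 162 micro-increments.
0.4 mm over 162 days gives 0.4 / 162 ≈ 0.002 mm per day.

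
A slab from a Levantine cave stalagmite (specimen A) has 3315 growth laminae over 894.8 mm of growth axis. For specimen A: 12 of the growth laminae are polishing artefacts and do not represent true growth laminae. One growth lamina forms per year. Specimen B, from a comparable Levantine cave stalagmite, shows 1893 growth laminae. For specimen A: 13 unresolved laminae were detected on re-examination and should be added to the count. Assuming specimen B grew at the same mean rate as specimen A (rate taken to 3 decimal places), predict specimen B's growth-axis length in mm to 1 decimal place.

Specimen A: adjusted count: 3315 − 12 + 13 = 3316 growth laminae.
A: Extension rate ≈ 894.8 / 3316 = 0.270 mm/year.
For B, 0.270 mm/year × 1893 years = 511.1 mm.

511.1 mm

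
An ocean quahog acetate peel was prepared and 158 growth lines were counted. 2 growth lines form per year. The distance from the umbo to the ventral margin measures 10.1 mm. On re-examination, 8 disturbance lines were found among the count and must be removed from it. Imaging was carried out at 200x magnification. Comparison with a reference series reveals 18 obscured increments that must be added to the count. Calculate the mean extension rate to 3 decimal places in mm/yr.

Correcting the raw count gives 158 − 8 + 18 = 168 true growth lines.
168 growth lines at 2 per year is 168 / 2 = 84 years.
Mean rate = 10.1 mm / 84 years ≈ 0.120 mm/yr.

0.120 mm/yr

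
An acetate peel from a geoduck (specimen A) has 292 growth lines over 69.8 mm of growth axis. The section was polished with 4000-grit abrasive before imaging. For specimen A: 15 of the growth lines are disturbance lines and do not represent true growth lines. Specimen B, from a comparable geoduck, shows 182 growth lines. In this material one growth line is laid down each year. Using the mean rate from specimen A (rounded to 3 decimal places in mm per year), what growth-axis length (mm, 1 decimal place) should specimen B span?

Specimen A: adjusted count: 292 − 15 = 277 growth lines.
A: Mean rate = 69.8 mm / 277 years ≈ 0.252 mm per year.
Length of B = 0.252 × 182 = 45.9 mm.

45.9 mm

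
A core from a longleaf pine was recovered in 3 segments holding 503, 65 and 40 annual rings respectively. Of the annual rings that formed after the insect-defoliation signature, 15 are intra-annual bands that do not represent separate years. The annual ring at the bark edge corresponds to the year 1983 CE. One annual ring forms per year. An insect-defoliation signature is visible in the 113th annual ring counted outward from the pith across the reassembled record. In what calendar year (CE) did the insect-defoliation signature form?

Total annual rings = 503 + 65 + 40 = 608.
The insect-defoliation signature sits at annual ring 113 from the pith, so 608 − 113 = 495 annual rings formed after it.
Excluding 15 false annual rings: 495 − 15 = 480.
Counting back 480 years from 1983 CE places the insect-defoliation signature in 1983 − 480 = 1503 CE.

1503 CE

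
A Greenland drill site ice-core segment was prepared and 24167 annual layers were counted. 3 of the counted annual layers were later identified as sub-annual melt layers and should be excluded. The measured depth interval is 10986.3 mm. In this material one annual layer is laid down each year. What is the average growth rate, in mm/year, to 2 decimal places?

0.45 mm/year

True annual layer count = 24167 − 3 = 24164.
Extension rate ≈ 10986.3 / 24164 = 0.45 mm/year.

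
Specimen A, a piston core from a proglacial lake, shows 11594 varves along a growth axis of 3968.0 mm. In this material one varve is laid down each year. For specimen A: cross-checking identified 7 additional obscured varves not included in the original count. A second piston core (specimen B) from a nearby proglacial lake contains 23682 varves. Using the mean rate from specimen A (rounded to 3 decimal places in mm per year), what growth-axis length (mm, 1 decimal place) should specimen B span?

8099.2 mm

Specimen A: true varve count = 11594 + 7 = 11601.
A: 3968.0 mm over 11601 years gives 3968.0 / 11601 ≈ 0.342 mm per year.
For B, 0.342 mm/year × 23682 years = 8099.2 mm.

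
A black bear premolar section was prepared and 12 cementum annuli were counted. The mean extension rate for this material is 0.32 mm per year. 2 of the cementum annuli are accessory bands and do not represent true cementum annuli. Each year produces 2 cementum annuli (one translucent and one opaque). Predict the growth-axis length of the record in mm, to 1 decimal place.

Adjusted count: 12 − 2 = 10 cementum annuli.
Dividing by 2 cementum annuli per year: 10 / 2 = 5 years.
5 years at 0.32 mm/year gives 0.32 × 5 = 1.6 mm.

1.6 mm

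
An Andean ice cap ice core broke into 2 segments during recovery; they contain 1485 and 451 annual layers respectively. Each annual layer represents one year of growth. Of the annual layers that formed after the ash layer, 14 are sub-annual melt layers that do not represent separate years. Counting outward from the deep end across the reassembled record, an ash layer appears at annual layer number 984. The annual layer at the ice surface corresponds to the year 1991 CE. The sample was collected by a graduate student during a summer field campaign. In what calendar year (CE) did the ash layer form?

1053 CE

Total annual layers = 1485 + 451 = 1936.
The ash layer sits at annual layer 984 from the deep end, so 1936 − 984 = 952 annual layers formed after it.
952 − 14 false = 938 true annual layers after the ash layer.
Counting back 938 years from 1991 CE places the ash layer in 1991 − 938 = 1053 CE.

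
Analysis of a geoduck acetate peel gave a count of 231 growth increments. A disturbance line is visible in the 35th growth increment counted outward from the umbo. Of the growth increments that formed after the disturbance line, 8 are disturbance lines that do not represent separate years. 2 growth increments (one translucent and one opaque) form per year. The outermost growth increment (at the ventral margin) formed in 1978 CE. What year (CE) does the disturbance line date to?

The disturbance line sits at growth increment 35 from the umbo, so 231 − 35 = 196 growth increments formed after it.
Excluding 8 false growth increments: 196 − 8 = 188.
Dividing by 2 growth increments per year: 188 / 2 = 94 years.
The growth increment at the ventral margin is 1978 CE, so the disturbance line dates to 1978 − 94 = 1884 CE.

1884 CE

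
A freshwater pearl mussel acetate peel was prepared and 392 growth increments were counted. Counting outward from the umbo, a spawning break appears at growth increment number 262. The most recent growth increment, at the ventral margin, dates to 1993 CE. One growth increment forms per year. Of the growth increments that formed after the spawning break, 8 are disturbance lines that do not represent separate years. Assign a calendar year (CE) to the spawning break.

1871 CE

The spawning break sits at growth increment 262 from the umbo, so 392 − 262 = 130 growth increments formed after it.
130 − 8 false = 122 true growth increments after the spawning break.
1993 − 122 = 1871 CE.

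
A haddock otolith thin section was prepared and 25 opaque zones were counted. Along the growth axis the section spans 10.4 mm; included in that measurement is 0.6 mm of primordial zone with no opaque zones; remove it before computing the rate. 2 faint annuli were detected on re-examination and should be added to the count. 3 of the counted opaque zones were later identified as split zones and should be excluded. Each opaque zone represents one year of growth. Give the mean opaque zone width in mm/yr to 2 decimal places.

Correcting the raw count gives 25 − 3 + 2 = 24 true opaque zones.
Removing the 0.6 mm offcut leaves 10.4 − 0.6 = 9.8 mm.
Extension rate ≈ 9.8 / 24 = 0.41 mm/yr.

0.41 mm/yr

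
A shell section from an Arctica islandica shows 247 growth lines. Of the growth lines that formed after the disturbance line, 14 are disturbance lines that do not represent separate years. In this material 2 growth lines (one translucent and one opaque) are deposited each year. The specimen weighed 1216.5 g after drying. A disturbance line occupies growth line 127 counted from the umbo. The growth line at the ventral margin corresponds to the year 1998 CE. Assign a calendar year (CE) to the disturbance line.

247 − 127 = 120 growth lines lie beyond the disturbance line toward the ventral margin.
Excluding 14 false growth lines: 120 − 14 = 106.
With 2 growth lines per year, 106 / 2 = 53 years.
1998 − 53 = 1945 CE.

1945 CE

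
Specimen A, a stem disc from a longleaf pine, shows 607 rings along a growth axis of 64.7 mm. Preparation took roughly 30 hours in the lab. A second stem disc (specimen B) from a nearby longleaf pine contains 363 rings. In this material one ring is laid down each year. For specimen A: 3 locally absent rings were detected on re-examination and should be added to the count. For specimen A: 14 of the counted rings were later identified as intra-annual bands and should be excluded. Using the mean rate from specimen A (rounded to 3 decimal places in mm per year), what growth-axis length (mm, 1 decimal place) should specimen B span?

Specimen A: true ring count = 607 − 14 + 3 = 596.
A: Extension rate ≈ 64.7 / 596 = 0.109 mm/year.
B's length ≈ 0.109 × 363 = 39.6 mm.

39.6 mm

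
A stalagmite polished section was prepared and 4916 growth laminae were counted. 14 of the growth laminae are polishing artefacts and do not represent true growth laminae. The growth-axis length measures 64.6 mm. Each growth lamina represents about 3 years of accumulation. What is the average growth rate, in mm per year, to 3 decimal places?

0.004 mm per year

After corrections the count is 4916 − 14 = 4902 growth laminae.
4902 growth laminae at 3 years each span 4902 × 3 = 14706 years.
64.6 mm over 14706 years gives 64.6 / 14706 ≈ 0.004 mm per year.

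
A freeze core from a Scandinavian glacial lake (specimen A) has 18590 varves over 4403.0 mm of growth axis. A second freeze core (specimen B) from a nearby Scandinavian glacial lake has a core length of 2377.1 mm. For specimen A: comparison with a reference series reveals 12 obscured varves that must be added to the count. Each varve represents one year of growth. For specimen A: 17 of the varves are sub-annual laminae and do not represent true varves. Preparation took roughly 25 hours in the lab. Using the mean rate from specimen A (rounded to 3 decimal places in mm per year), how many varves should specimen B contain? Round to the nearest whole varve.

Specimen A: after corrections the count is 18590 − 17 + 12 = 18585 varves.
A: Extension rate ≈ 4403.0 / 18585 = 0.237 mm/year.
For B, 2377.1 / 0.237 = 10029.96 years ≈ 10030 varves.

10030 varves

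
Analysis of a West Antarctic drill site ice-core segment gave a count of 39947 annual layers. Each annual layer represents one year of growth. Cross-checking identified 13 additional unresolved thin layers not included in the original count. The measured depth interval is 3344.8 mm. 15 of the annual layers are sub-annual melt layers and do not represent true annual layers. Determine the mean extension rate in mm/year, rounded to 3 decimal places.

0.084 mm/year

True annual layer count = 39947 − 15 + 13 = 39945.
Extension rate ≈ 3344.8 / 39945 = 0.084 mm/year.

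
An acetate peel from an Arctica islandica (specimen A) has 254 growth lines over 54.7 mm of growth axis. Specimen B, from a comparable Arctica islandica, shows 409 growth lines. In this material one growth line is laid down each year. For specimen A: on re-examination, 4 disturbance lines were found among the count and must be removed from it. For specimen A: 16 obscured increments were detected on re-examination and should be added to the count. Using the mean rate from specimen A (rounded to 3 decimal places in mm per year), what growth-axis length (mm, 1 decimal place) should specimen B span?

Specimen A: adjusted count: 254 − 4 + 16 = 266 growth lines.
A: Extension rate ≈ 54.7 / 266 = 0.206 mm/year.
B's length ≈ 0.206 × 409 = 84.3 mm.

84.3 mm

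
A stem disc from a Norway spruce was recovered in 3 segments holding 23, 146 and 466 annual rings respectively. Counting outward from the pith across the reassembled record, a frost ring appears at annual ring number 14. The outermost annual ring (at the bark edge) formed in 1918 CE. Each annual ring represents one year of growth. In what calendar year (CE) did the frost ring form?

1297 CE

Total annual rings = 23 + 146 + 466 = 635.
Between annual ring 14 and the bark edge there are 635 − 14 = 621 annual rings.
Counting back 621 years from 1918 CE places the frost ring in 1918 − 621 = 1297 CE.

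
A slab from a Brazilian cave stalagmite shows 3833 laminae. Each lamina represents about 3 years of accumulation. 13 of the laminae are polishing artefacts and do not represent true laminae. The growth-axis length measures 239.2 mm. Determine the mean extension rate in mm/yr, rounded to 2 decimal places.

Correcting the raw count gives 3833 − 13 = 3820 true laminae.
3820 laminae at 3 years each span 3820 × 3 = 11460 years.
239.2 mm over 11460 years gives 239.2 / 11460 ≈ 0.02 mm/yr.

0.02 mm/yr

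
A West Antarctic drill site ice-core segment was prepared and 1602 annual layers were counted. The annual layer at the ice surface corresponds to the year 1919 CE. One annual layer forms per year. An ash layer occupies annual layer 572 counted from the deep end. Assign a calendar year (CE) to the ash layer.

889 CE

The ash layer sits at annual layer 572 from the deep end, so 1602 − 572 = 1030 annual layers formed after it.
The annual layer at the ice surface is 1919 CE, so the ash layer dates to 1919 − 1030 = 889 CE.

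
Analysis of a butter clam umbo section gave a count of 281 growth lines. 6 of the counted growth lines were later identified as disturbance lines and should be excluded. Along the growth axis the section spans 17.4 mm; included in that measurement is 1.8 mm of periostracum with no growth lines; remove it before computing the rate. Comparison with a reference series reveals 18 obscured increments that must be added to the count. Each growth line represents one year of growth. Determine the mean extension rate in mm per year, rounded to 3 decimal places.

Adjusted count: 281 − 6 + 18 = 293 growth lines.
Removing the 1.8 mm offcut leaves 17.4 − 1.8 = 15.6 mm.
15.6 mm over 293 years gives 15.6 / 293 ≈ 0.053 mm per year.

0.053 mm per year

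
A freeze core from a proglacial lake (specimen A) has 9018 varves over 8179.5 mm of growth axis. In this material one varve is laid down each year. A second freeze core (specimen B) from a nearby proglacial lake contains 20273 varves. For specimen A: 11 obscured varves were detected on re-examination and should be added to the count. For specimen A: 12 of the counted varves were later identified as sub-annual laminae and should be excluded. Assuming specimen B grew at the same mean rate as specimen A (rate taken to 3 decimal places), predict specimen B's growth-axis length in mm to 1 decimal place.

Specimen A: correcting the raw count gives 9018 − 12 + 11 = 9017 true varves.
A: Mean rate = 8179.5 mm / 9017 years ≈ 0.907 mm/year.
Length of B = 0.907 × 20273 = 18387.6 mm.

18387.6 mm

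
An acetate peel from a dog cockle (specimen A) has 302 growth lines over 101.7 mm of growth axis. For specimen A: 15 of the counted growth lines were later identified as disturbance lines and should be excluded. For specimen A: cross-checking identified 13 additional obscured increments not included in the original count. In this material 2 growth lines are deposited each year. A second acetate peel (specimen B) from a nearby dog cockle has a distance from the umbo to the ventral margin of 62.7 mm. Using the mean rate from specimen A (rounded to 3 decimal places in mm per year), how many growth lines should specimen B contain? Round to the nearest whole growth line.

185 growth lines

Specimen A: adjusted count: 302 − 15 + 13 = 300 growth lines.
Specimen A: 300 growth lines at 2 per year is 300 / 2 = 150 years.
A: Mean rate = 101.7 mm / 150 years ≈ 0.678 mm/yr.
B spans 62.7 / 0.678 = 92.48 years; at 2 growth lines per year that is 92.48 × 2 ≈ 185 growth lines.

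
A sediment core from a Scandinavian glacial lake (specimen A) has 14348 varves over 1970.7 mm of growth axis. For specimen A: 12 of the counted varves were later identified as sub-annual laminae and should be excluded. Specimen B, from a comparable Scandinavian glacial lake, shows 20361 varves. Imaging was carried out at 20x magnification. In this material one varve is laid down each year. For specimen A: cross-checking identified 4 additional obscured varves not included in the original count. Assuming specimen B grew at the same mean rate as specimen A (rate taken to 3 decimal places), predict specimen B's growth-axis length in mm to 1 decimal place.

2789.5 mm

Specimen A: true varve count = 14348 − 12 + 4 = 14340.
A: Mean rate = 1970.7 mm / 14340 years ≈ 0.137 mm/year.
Length of B = 0.137 × 20361 = 2789.5 mm.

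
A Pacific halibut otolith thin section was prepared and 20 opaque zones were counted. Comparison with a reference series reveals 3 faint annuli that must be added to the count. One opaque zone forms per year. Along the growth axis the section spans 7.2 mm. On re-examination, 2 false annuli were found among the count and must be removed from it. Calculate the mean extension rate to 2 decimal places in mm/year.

0.34 mm/year

True opaque zone count = 20 − 2 + 3 = 21.
7.2 mm over 21 years gives 7.2 / 21 ≈ 0.34 mm/year.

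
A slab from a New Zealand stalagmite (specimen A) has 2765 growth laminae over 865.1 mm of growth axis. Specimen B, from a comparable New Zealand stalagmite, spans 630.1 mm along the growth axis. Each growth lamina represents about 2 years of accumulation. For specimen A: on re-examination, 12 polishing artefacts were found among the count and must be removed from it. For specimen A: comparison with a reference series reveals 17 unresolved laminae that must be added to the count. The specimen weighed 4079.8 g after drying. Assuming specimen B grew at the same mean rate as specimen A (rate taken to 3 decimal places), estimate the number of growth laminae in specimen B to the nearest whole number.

2020 growth laminae

Specimen A: adjusted count: 2765 − 12 + 17 = 2770 growth laminae.
Specimen A: 2770 growth laminae at 2 years each span 2770 × 2 = 5540 years.
A: Extension rate ≈ 865.1 / 5540 = 0.156 mm/yr.
Specimen B: 630.1 mm / 0.156 mm per year = 4039.10 years; at 2 years per growth lamina that is 4039.10 / 2 ≈ 2020 growth laminae.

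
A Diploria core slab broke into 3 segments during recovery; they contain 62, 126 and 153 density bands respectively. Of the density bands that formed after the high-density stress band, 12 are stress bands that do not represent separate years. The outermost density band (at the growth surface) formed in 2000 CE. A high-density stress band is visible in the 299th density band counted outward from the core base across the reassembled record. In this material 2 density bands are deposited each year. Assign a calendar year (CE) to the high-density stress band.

1985 CE

Total density bands = 62 + 126 + 153 = 341.
Between density band 299 and the growth surface there are 341 − 299 = 42 density bands.
Excluding 12 false density bands: 42 − 12 = 30.
30 density bands at 2 per year is 30 / 2 = 15 years.
2000 − 15 = 1985 CE.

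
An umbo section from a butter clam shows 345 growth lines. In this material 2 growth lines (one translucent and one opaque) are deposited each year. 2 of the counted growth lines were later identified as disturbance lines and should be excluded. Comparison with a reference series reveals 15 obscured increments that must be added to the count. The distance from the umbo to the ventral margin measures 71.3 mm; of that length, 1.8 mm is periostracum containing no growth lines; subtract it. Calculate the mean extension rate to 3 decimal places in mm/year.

After corrections the count is 345 − 2 + 15 = 358 growth lines.
Dividing by 2 growth lines per year: 358 / 2 = 179 years.
The growth record spans 71.3 − 1.8 = 69.5 mm.
Mean rate = 69.5 mm / 179 years ≈ 0.388 mm/year.

0.388 mm/year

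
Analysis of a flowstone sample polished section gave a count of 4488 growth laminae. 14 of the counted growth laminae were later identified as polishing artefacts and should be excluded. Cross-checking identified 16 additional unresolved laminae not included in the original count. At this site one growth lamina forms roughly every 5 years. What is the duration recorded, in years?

22450 yr

Correcting the raw count gives 4488 − 14 + 16 = 4490 true growth laminae.
At 5 years per growth lamina, 4490 × 5 = 22450 years.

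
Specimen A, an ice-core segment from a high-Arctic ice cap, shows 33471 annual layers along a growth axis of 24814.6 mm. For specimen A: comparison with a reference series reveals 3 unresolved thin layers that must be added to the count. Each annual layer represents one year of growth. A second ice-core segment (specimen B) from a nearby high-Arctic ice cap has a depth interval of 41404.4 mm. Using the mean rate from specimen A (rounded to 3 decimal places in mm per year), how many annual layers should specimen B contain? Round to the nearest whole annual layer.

Specimen A: adjusted count: 33471 + 3 = 33474 annual layers.
A: 24814.6 mm over 33474 years gives 24814.6 / 33474 ≈ 0.741 mm per year.
Specimen B: 41404.4 mm / 0.741 mm per year = 55876.38 years ≈ 55876 annual layers.

55876 annual layers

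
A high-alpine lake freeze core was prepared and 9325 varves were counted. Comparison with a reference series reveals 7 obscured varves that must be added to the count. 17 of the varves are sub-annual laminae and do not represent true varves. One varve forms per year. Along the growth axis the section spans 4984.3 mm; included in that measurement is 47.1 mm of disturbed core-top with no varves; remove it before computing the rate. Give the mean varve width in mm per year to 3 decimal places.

0.530 mm per year

True varve count = 9325 − 17 + 7 = 9315.
Removing the 47.1 mm offcut leaves 4984.3 − 47.1 = 4937.2 mm.
Mean rate = 4937.2 mm / 9315 years ≈ 0.530 mm per year.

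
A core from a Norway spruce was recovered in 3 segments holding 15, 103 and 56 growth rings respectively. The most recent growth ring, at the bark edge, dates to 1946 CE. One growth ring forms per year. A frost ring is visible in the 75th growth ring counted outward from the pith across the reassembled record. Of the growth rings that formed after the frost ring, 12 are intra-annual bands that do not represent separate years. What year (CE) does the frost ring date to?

1859 CE

Total growth rings = 15 + 103 + 56 = 174.
Between growth ring 75 and the bark edge there are 174 − 75 = 99 growth rings.
Excluding 12 false growth rings: 99 − 12 = 87.
Counting back 87 years from 1946 CE places the frost ring in 1946 − 87 = 1859 CE.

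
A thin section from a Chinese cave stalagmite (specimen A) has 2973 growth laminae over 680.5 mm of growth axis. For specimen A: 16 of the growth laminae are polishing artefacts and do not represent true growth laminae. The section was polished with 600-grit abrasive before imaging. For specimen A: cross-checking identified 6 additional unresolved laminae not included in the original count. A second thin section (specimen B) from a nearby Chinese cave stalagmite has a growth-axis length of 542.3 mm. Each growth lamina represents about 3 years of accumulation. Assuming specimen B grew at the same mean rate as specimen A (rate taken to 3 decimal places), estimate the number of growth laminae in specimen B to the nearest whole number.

2348 growth laminae

Specimen A: adjusted count: 2973 − 16 + 6 = 2963 growth laminae.
Specimen A: 2963 growth laminae at 3 years each span 2963 × 3 = 8889 years.
A: Extension rate ≈ 680.5 / 8889 = 0.077 mm/yr.
Specimen B: 542.3 mm / 0.077 mm per year = 7042.86 years; at 3 years per growth lamina that is 7042.86 / 3 ≈ 2348 growth laminae.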